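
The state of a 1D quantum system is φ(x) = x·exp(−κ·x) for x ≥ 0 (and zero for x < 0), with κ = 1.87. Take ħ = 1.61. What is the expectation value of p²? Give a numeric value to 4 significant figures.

p² φ = −ħ² d²φ/dx²; ⟨p²⟩ = −ħ² ∫ φ*·φ'' dx / ∫|φ|² dx.
Differentiate x·exp(−κ·x) with the product rule; every integrand then reduces to terms xʲ·e^(−2κx) on [0, ∞), with ∫₀^∞ xʲ·e^(−2κx) dx = j!/(2κ)^(j+1).
State is unnormalized: ∫|φ|² dx = 0.038231, and ∫φ*·(−ħ² φ'') dx = 0.34654, so ⟨p²⟩ = 0.34654 / 0.038231.
⟨p²⟩ = 9.0643.

9.064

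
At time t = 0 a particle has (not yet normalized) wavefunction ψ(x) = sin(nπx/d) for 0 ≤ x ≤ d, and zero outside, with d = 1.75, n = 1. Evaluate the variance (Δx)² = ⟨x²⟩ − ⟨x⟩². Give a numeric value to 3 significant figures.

Compute ⟨x⟩ and ⟨x²⟩ separately, then (Δx)² = ⟨x²⟩ − ⟨x⟩².
With sin²θ = (1 − cos2θ)/2 on 0 ≤ x ≤ d: ∫sin²(nπx/d) dx = d/2, ∫x·sin²(nπx/d) dx = d²/4, ∫x²·sin²(nπx/d) dx = d³·(1/6 − 1/(4n²π²)); higher powers xᵏ the same way, integrating xᵏ·cos(2nπx/d) by parts.
Normalization: ∫|ψ|² dx = 0.87500.
⟨x⟩ = 0.87500 and ⟨x²⟩ = 0.86569.
(Δx)² = 0.86569 − (0.87500)² = 0.10006.

0.100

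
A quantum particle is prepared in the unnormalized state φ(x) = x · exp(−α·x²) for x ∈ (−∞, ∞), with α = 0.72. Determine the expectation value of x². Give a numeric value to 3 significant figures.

⟨x²⟩ = ∫ x²·|φ|² dx / ∫|φ|² dx (integrals over the domain).
Expand each integrand as polynomial × e^(−2αx²) and use ∫x^(2j)·e^(−2αx²) dx = (2j−1)!!/(4α)^j · √(π/(2α)), odd powers → 0; here √(π/(2α)) = 1.4770.
State is unnormalized: ∫|φ|² dx = 0.51286, and ∫φ*·x²·φ dx = 0.53423, so ⟨x²⟩ = 0.53423 / 0.51286.
⟨x²⟩ = 1.0417.

1.04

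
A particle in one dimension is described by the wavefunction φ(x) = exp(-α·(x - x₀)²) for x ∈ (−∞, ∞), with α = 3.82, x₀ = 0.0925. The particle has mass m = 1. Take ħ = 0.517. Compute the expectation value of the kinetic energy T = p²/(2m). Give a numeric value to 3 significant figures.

0.511

T = −(ħ²/2m) d²/dx², so ⟨T⟩ = −(ħ²/2m) ∫ φ*·φ'' dx / ∫|φ|² dx; with m = 1.
Gaussian moments (u = x − x₀): ∫u^(2j)·e^(−2αu²) du = (2j−1)!!/(4α)^j · √(π/(2α)), odd powers integrate to 0; here √(π/(2α)) = 0.64125. Derivatives: d/dx e^(−αu²) = −2αu·e^(−αu²), d²/dx² e^(−αu²) = (4α²u² − 2α)·e^(−αu²).
State is unnormalized: ∫|φ|² dx = 0.64125, and ∫φ*·(−ħ²/2m · φ'') dx = 0.32737, so ⟨T⟩ = 0.32737 / 0.64125.
⟨T⟩ = 0.51052.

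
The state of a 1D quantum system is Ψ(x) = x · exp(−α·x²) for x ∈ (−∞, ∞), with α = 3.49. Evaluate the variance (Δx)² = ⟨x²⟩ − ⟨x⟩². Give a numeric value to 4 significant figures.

Compute ⟨x⟩ and ⟨x²⟩ separately, then (Δx)² = ⟨x²⟩ − ⟨x⟩².
Expand each integrand as polynomial × e^(−2αx²) and use ∫x^(2j)·e^(−2αx²) dx = (2j−1)!!/(4α)^j · √(π/(2α)), odd powers → 0; here √(π/(2α)) = 0.67088.
Normalization: ∫|Ψ|² dx = 0.048058.
⟨x⟩ = 0.0000 and ⟨x²⟩ = 0.21490.
(Δx)² = 0.21490 − (0.0000)² = 0.21490.

0.2149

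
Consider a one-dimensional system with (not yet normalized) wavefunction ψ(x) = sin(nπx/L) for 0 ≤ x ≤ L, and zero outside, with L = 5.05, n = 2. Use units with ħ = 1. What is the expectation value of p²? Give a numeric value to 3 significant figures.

1.55

p² ψ = −ħ² d²ψ/dx²; ⟨p²⟩ = −ħ² ∫ ψ*·ψ'' dx / ∫|ψ|² dx.
d/dx sin(nπx/L) = (nπ/L)·cos(nπx/L) and d²/dx² sin(nπx/L) = −(nπ/L)²·sin(nπx/L); on 0 ≤ x ≤ L, ∫sin²(nπx/L) dx = L/2 and ∫sin(nπx/L)·cos(nπx/L) dx = 0.
State is unnormalized: ∫|ψ|² dx = 2.5250, and ∫ψ*·(−ħ² ψ'') dx = 3.9088, so ⟨p²⟩ = 3.9088 / 2.5250.
⟨p²⟩ = 1.5480.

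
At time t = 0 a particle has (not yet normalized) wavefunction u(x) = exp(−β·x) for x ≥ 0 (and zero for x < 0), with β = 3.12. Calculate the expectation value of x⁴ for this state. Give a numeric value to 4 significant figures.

⟨x⁴⟩ = ∫ x⁴·|u|² dx / ∫|u|² dx (integrals over the domain).
Every integrand reduces to terms xʲ·e^(−2βx) on [0, ∞); use ∫₀^∞ xʲ·e^(−2βx) dx = j!/(2β)^(j+1).
State is unnormalized: ∫|u|² dx = 0.16026, and ∫u*·x⁴·u dx = 0.0025368, so ⟨x⁴⟩ = 0.0025368 / 0.16026.
⟨x⁴⟩ = 0.015830.

0.01583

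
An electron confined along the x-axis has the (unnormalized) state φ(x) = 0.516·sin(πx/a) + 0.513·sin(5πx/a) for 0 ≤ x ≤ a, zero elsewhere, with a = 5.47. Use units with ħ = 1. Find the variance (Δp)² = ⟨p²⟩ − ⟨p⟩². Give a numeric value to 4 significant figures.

4.265

Compute ⟨p⟩ and ⟨p²⟩ separately; (Δp)² = ⟨p²⟩ − ⟨p⟩².
d²/dx² sin(jπx/a) = −(jπ/a)²·sin(jπx/a); on 0 ≤ x ≤ a, ∫sin²(jπx/a) dx = a/2 and ∫sin(jπx/a)·sin(lπx/a) dx = 0 for j ≠ l, so only diagonal terms survive in ∫|φ|² and ∫φ·φ″; ∫φ·φ′ dx = [φ²/2] between the walls = 0.
Normalization: ∫|φ|² dx = 1.4480.
⟨p⟩ = 0.0000 and ⟨p²⟩ = 4.2651.
(Δp)² = 4.2651 − (0.0000)² = 4.2651.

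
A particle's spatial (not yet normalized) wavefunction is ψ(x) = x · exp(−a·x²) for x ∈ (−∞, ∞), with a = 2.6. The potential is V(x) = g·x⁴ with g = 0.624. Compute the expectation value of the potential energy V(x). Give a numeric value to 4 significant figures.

⟨V⟩ = ∫ V(x)·|ψ|² dx / ∫|ψ|² dx.
Expand each integrand as polynomial × e^(−2ax²) and use ∫x^(2j)·e^(−2ax²) dx = (2j−1)!!/(4a)^j · √(π/(2a)), odd powers → 0; here √(π/(2a)) = 0.77727.
State is unnormalized: ∫|ψ|² dx = 0.074738, and ∫ψ*·V(x)·ψ dx = 0.0064677, so ⟨V⟩ = 0.0064677 / 0.074738.
⟨V⟩ = 0.086538.

0.08654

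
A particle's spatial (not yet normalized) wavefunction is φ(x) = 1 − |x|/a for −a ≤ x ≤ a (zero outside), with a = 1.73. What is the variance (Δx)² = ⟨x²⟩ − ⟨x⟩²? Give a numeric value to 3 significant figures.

0.299

Compute ⟨x⟩ and ⟨x²⟩ separately, then (Δx)² = ⟨x²⟩ − ⟨x⟩².
φ is even, so ∫ over [−a, a] = 2∫₀ᵃ with φ = 1 − x/a there: ∫₀ᵃ (1 − x/a)² dx = a/3, ∫₀ᵃ x²(1 − x/a)² dx = a³/30, ∫₀ᵃ x⁴(1 − x/a)² dx = a⁵/105.
Normalization: ∫|φ|² dx = 1.1533.
⟨x⟩ = 0.0000 and ⟨x²⟩ = 0.29929.
(Δx)² = 0.29929 − (0.0000)² = 0.29929.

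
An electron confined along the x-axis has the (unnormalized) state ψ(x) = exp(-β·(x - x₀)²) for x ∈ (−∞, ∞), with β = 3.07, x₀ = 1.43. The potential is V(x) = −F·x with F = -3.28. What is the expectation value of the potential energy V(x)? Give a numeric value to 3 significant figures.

4.69

⟨V⟩ = ∫ V(x)·|ψ|² dx / ∫|ψ|² dx.
Gaussian moments (u = x − x₀): ∫u^(2j)·e^(−2βu²) du = (2j−1)!!/(4β)^j · √(π/(2β)), odd powers integrate to 0; here √(π/(2β)) = 0.71530.
State is unnormalized: ∫|ψ|² dx = 0.71530, and ∫ψ*·V(x)·ψ dx = 3.3551, so ⟨V⟩ = 3.3551 / 0.71530.
⟨V⟩ = 4.6904.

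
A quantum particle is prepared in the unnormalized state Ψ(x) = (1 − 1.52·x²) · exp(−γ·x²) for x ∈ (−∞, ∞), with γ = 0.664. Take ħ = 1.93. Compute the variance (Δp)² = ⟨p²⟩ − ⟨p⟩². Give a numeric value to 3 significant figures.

Compute ⟨p⟩ and ⟨p²⟩ separately; (Δp)² = ⟨p²⟩ − ⟨p⟩².
Expand each integrand as polynomial × e^(−2γx²) and use ∫x^(2j)·e^(−2γx²) dx = (2j−1)!!/(4γ)^j · √(π/(2γ)), odd powers → 0; here √(π/(2γ)) = 1.5381. Differentiate with the product rule, d/dx e^(−γx²) = −2γx·e^(−γx²).
Normalization: ∫|Ψ|² dx = 1.2889.
⟨p⟩ = 0.0000 and ⟨p²⟩ = 13.097.
(Δp)² = 13.097 − (0.0000)² = 13.097.

13.1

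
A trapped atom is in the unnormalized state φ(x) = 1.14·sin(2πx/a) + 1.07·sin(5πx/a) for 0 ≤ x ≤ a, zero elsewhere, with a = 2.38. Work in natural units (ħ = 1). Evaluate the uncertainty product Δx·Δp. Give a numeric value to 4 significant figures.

3.207

Δx = √(⟨x²⟩−⟨x⟩²), Δp = √(⟨p²⟩−⟨p⟩²).
On 0 ≤ x ≤ a (j ≠ l): ∫sin²(jπx/a) dx = a/2, ∫sin(jπx/a)·sin(lπx/a) dx = 0; diagonal moments ∫x·sin²(jπx/a) dx = a²/4, ∫x²·sin²(jπx/a) dx = a³·(1/6 − 1/(4j²π²)); cross terms ∫x·sin(jπx/a)·sin(lπx/a) dx = 0 for j + l even and −4jla²/(π²(j² − l²)²) for j + l odd, ∫x²·sin(jπx/a)·sin(lπx/a) dx = (−1)^(j+l)·4jla³/(π²(j² − l²)²); higher powers the same way via product-to-sum and parts. d²/dx² sin(jπx/a) = −(jπ/a)²·sin(jπx/a); on 0 ≤ x ≤ a, ∫sin²(jπx/a) dx = a/2 and ∫sin(jπx/a)·sin(lπx/a) dx = 0 for j ≠ l, so only diagonal terms survive in ∫|φ|² and ∫φ·φ″; ∫φ·φ′ dx = [φ²/2] between the walls = 0.
Normalization: ∫|φ|² dx = 2.9090.
⟨x⟩ = 1.1463, ⟨x²⟩ = 1.7407 ⇒ Δx = 0.65315.
⟨p⟩ = 0.0000, ⟨p²⟩ = 24.107 ⇒ Δp = 4.9099.
Δx·Δp = 3.2069.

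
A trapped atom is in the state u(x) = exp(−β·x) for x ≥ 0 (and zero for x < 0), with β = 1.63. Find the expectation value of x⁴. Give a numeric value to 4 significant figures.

0.2125

⟨x⁴⟩ = ∫ x⁴·|u|² dx / ∫|u|² dx (integrals over the domain).
Every integrand reduces to terms xʲ·e^(−2βx) on [0, ∞); use ∫₀^∞ xʲ·e^(−2βx) dx = j!/(2β)^(j+1).
State is unnormalized: ∫|u|² dx = 0.30675, and ∫u*·x⁴·u dx = 0.065181, so ⟨x⁴⟩ = 0.065181 / 0.30675.
⟨x⁴⟩ = 0.21249.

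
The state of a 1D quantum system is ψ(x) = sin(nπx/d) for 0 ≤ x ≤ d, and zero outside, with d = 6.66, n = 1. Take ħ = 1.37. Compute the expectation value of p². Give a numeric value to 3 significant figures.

p² ψ = −ħ² d²ψ/dx²; ⟨p²⟩ = −ħ² ∫ ψ*·ψ'' dx / ∫|ψ|² dx.
d/dx sin(nπx/d) = (nπ/d)·cos(nπx/d) and d²/dx² sin(nπx/d) = −(nπ/d)²·sin(nπx/d); on 0 ≤ x ≤ d, ∫sin²(nπx/d) dx = d/2 and ∫sin(nπx/d)·cos(nπx/d) dx = 0.
State is unnormalized: ∫|ψ|² dx = 3.3300, and ∫ψ*·(−ħ² ψ'') dx = 1.3907, so ⟨p²⟩ = 1.3907 / 3.3300.
⟨p²⟩ = 0.41763.

0.418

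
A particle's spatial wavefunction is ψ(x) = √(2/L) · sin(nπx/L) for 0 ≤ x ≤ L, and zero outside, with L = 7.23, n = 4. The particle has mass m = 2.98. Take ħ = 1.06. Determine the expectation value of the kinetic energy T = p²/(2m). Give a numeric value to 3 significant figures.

0.570

T = −(ħ²/2m) d²/dx², so ⟨T⟩ = −(ħ²/2m) ∫ ψ*·ψ'' dx; with m = 2.98.
d/dx sin(nπx/L) = (nπ/L)·cos(nπx/L) and d²/dx² sin(nπx/L) = −(nπ/L)²·sin(nπx/L); on 0 ≤ x ≤ L, ∫sin²(nπx/L) dx = L/2 and ∫sin(nπx/L)·cos(nπx/L) dx = 0.
⟨T⟩ = 0.56952.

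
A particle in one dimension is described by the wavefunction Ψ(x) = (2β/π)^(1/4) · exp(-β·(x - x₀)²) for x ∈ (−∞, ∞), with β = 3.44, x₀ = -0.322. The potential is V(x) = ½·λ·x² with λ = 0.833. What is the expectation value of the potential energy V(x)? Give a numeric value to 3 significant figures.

⟨V⟩ = ∫ V(x)·|Ψ|² dx.
Gaussian moments (u = x − x₀): ∫u^(2j)·e^(−2βu²) du = (2j−1)!!/(4β)^j · √(π/(2β)), odd powers integrate to 0; here √(π/(2β)) = 0.67574.
⟨V⟩ = 0.073453.

0.0735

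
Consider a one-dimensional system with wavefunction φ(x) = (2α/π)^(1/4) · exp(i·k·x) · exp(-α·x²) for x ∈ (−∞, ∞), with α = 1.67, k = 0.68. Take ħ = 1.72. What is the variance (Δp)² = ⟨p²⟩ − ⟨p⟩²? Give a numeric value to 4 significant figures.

4.941

Compute ⟨p⟩ and ⟨p²⟩ separately; (Δp)² = ⟨p²⟩ − ⟨p⟩².
Gaussian moments: ∫x^(2j)·e^(−2αx²) dx = (2j−1)!!/(4α)^j · √(π/(2α)), odd powers integrate to 0; here √(π/(2α)) = 0.96984. Derivatives: φ′ = (ik − 2αx)·φ, φ″ = ((ik − 2αx)² − 2α)·φ; the odd-in-x pieces drop out.
⟨p⟩ = 1.1696 and ⟨p²⟩ = 6.3085.
(Δp)² = 6.3085 − (1.1696)² = 4.9405.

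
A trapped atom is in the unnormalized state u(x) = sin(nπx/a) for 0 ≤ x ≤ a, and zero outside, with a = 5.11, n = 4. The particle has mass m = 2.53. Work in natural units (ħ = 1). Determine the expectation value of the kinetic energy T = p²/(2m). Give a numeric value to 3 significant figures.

1.20

T = −(ħ²/2m) d²/dx², so ⟨T⟩ = −(ħ²/2m) ∫ u*·u'' dx / ∫|u|² dx; with m = 2.53.
d/dx sin(nπx/a) = (nπ/a)·cos(nπx/a) and d²/dx² sin(nπx/a) = −(nπ/a)²·sin(nπx/a); on 0 ≤ x ≤ a, ∫sin²(nπx/a) dx = a/2 and ∫sin(nπx/a)·cos(nπx/a) dx = 0.
State is unnormalized: ∫|u|² dx = 2.5550, and ∫u*·(−ħ²/2m · u'') dx = 3.0536, so ⟨T⟩ = 3.0536 / 2.5550.
⟨T⟩ = 1.1952.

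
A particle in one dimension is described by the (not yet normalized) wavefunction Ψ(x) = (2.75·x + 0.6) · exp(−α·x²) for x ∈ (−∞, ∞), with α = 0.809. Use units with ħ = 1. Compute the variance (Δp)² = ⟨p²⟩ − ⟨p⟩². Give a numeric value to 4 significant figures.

2.211

Compute ⟨p⟩ and ⟨p²⟩ separately; (Δp)² = ⟨p²⟩ − ⟨p⟩².
Expand each integrand as polynomial × e^(−2αx²) and use ∫x^(2j)·e^(−2αx²) dx = (2j−1)!!/(4α)^j · √(π/(2α)), odd powers → 0; here √(π/(2α)) = 1.3934. Differentiate with the product rule, d/dx e^(−αx²) = −2αx·e^(−αx²).
Normalization: ∫|Ψ|² dx = 3.7581.
⟨p⟩ = 0.0000 and ⟨p²⟩ = 2.2110.
(Δp)² = 2.2110 − (0.0000)² = 2.2110.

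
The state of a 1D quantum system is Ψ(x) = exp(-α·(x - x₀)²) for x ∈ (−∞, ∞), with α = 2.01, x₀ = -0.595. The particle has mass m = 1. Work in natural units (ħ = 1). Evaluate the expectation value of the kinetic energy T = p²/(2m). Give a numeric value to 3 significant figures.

1.01

T = −(ħ²/2m) d²/dx², so ⟨T⟩ = −(ħ²/2m) ∫ Ψ*·Ψ'' dx / ∫|Ψ|² dx; with m = 1.
Gaussian moments (u = x − x₀): ∫u^(2j)·e^(−2αu²) du = (2j−1)!!/(4α)^j · √(π/(2α)), odd powers integrate to 0; here √(π/(2α)) = 0.88402. Derivatives: d/dx e^(−αu²) = −2αu·e^(−αu²), d²/dx² e^(−αu²) = (4α²u² − 2α)·e^(−αu²).
State is unnormalized: ∫|Ψ|² dx = 0.88402, and ∫Ψ*·(−ħ²/2m · Ψ'') dx = 0.88844, so ⟨T⟩ = 0.88844 / 0.88402.
⟨T⟩ = 1.0050.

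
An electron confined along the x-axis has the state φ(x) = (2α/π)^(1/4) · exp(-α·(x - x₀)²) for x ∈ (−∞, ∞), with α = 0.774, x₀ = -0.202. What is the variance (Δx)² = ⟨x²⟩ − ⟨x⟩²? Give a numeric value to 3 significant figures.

0.323

Compute ⟨x⟩ and ⟨x²⟩ separately, then (Δx)² = ⟨x²⟩ − ⟨x⟩².
Gaussian moments (u = x − x₀): ∫u^(2j)·e^(−2αu²) du = (2j−1)!!/(4α)^j · √(π/(2α)), odd powers integrate to 0; here √(π/(2α)) = 1.4246.
⟨x⟩ = -0.20200 and ⟨x²⟩ = 0.36380.
(Δx)² = 0.36380 − (-0.20200)² = 0.32300.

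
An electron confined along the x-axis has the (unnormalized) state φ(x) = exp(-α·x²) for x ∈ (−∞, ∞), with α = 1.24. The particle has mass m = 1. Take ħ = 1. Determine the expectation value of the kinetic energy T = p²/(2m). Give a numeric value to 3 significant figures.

T = −(ħ²/2m) d²/dx², so ⟨T⟩ = −(ħ²/2m) ∫ φ*·φ'' dx / ∫|φ|² dx; with m = 1.
Gaussian moments: ∫x^(2j)·e^(−2αx²) dx = (2j−1)!!/(4α)^j · √(π/(2α)), odd powers integrate to 0; here √(π/(2α)) = 1.1255. Derivatives: d/dx e^(−αx²) = −2αx·e^(−αx²), d²/dx² e^(−αx²) = (4α²x² − 2α)·e^(−αx²).
State is unnormalized: ∫|φ|² dx = 1.1255, and ∫φ*·(−ħ²/2m · φ'') dx = 0.69782, so ⟨T⟩ = 0.69782 / 1.1255.
⟨T⟩ = 0.62000.

0.620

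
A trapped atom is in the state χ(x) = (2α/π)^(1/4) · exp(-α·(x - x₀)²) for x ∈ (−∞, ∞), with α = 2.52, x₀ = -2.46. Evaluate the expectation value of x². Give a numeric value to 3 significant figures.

6.15

⟨x²⟩ = ∫ x²·|χ|² dx (integrals over the domain).
Gaussian moments (u = x − x₀): ∫u^(2j)·e^(−2αu²) du = (2j−1)!!/(4α)^j · √(π/(2α)), odd powers integrate to 0; here √(π/(2α)) = 0.78951.
⟨x²⟩ = 6.1508.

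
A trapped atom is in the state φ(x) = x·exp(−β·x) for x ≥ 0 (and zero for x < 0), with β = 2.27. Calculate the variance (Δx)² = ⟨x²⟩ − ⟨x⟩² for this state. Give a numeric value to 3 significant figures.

Compute ⟨x⟩ and ⟨x²⟩ separately, then (Δx)² = ⟨x²⟩ − ⟨x⟩².
Every integrand reduces to terms xʲ·e^(−2βx) on [0, ∞); use ∫₀^∞ xʲ·e^(−2βx) dx = j!/(2β)^(j+1).
Normalization: ∫|φ|² dx = 0.021373.
⟨x⟩ = 0.66079 and ⟨x²⟩ = 0.58220.
(Δx)² = 0.58220 − (0.66079)² = 0.14555.

0.146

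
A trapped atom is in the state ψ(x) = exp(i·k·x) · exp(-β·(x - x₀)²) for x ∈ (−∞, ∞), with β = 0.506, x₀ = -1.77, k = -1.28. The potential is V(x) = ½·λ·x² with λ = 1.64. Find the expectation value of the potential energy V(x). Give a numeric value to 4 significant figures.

2.974

⟨V⟩ = ∫ V(x)·|ψ|² dx / ∫|ψ|² dx.
Gaussian moments (u = x − x₀): ∫u^(2j)·e^(−2βu²) du = (2j−1)!!/(4β)^j · √(π/(2β)), odd powers integrate to 0; here √(π/(2β)) = 1.7619.
State is unnormalized: ∫|ψ|² dx = 1.7619, and ∫ψ*·V(x)·ψ dx = 5.2401, so ⟨V⟩ = 5.2401 / 1.7619.
⟨V⟩ = 2.9741.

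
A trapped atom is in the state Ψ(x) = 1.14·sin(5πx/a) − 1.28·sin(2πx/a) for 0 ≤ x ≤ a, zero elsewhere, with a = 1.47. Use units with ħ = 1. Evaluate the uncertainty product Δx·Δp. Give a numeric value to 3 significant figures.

Δx = √(⟨x²⟩−⟨x⟩²), Δp = √(⟨p²⟩−⟨p⟩²).
On 0 ≤ x ≤ a (j ≠ l): ∫sin²(jπx/a) dx = a/2, ∫sin(jπx/a)·sin(lπx/a) dx = 0; diagonal moments ∫x·sin²(jπx/a) dx = a²/4, ∫x²·sin²(jπx/a) dx = a³·(1/6 − 1/(4j²π²)); cross terms ∫x·sin(jπx/a)·sin(lπx/a) dx = 0 for j + l even and −4jla²/(π²(j² − l²)²) for j + l odd, ∫x²·sin(jπx/a)·sin(lπx/a) dx = (−1)^(j+l)·4jla³/(π²(j² − l²)²); higher powers the same way via product-to-sum and parts. d²/dx² sin(jπx/a) = −(jπ/a)²·sin(jπx/a); on 0 ≤ x ≤ a, ∫sin²(jπx/a) dx = a/2 and ∫sin(jπx/a)·sin(lπx/a) dx = 0 for j ≠ l, so only diagonal terms survive in ∫|Ψ|² and ∫Ψ·Ψ″; ∫Ψ·Ψ′ dx = [Ψ²/2] between the walls = 0.
Normalization: ∫|Ψ|² dx = 2.1594.
⟨x⟩ = 0.76184, ⟨x²⟩ = 0.74255 ⇒ Δx = 0.40269.
⟨p⟩ = 0.0000, ⟨p²⟩ = 60.696 ⇒ Δp = 7.7908.
Δx·Δp = 3.1372.

3.14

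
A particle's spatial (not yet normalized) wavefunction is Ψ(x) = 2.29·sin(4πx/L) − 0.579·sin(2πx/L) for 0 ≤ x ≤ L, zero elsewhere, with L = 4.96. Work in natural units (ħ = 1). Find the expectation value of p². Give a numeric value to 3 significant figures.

p² Ψ = −ħ² d²Ψ/dx²; ⟨p²⟩ = −ħ² ∫ Ψ*·Ψ'' dx / ∫|Ψ|² dx.
d²/dx² sin(jπx/L) = −(jπ/L)²·sin(jπx/L); on 0 ≤ x ≤ L, ∫sin²(jπx/L) dx = L/2 and ∫sin(jπx/L)·sin(lπx/L) dx = 0 for j ≠ l, so only diagonal terms survive in ∫|Ψ|² and ∫Ψ·Ψ″; ∫Ψ·Ψ′ dx = [Ψ²/2] between the walls = 0.
State is unnormalized: ∫|Ψ|² dx = 13.837, and ∫Ψ*·(−ħ² Ψ'') dx = 84.813, so ⟨p²⟩ = 84.813 / 13.837.
⟨p²⟩ = 6.1296.

6.13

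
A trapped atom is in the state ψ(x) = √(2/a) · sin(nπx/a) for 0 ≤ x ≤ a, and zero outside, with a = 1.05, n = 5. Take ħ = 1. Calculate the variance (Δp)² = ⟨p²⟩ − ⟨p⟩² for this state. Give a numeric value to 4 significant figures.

223.8

Compute ⟨p⟩ and ⟨p²⟩ separately; (Δp)² = ⟨p²⟩ − ⟨p⟩².
d/dx sin(nπx/a) = (nπ/a)·cos(nπx/a) and d²/dx² sin(nπx/a) = −(nπ/a)²·sin(nπx/a); on 0 ≤ x ≤ a, ∫sin²(nπx/a) dx = a/2 and ∫sin(nπx/a)·cos(nπx/a) dx = 0.
⟨p⟩ = 0.0000 and ⟨p²⟩ = 223.80.
(Δp)² = 223.80 − (0.0000)² = 223.80.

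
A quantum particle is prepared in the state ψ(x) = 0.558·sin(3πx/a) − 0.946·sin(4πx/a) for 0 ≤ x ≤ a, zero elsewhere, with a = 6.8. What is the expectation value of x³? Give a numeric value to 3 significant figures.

⟨x³⟩ = ∫ x³·|ψ|² dx / ∫|ψ|² dx (integrals over the domain).
On 0 ≤ x ≤ a (j ≠ l): ∫sin²(jπx/a) dx = a/2, ∫sin(jπx/a)·sin(lπx/a) dx = 0; diagonal moments ∫x·sin²(jπx/a) dx = a²/4, ∫x²·sin²(jπx/a) dx = a³·(1/6 − 1/(4j²π²)); cross terms ∫x·sin(jπx/a)·sin(lπx/a) dx = 0 for j + l even and −4jla²/(π²(j² − l²)²) for j + l odd, ∫x²·sin(jπx/a)·sin(lπx/a) dx = (−1)^(j+l)·4jla³/(π²(j² − l²)²); higher powers the same way via product-to-sum and parts.
State is unnormalized: ∫|ψ|² dx = 4.1014, and ∫ψ*·x³·ψ dx = 512.13, so ⟨x³⟩ = 512.13 / 4.1014.
⟨x³⟩ = 124.87.

125.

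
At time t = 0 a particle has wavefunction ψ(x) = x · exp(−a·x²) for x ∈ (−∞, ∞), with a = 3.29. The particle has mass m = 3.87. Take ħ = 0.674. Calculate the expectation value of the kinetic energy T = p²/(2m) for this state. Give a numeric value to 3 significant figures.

0.579

T = −(ħ²/2m) d²/dx², so ⟨T⟩ = −(ħ²/2m) ∫ ψ*·ψ'' dx / ∫|ψ|² dx; with m = 3.87.
Expand each integrand as polynomial × e^(−2ax²) and use ∫x^(2j)·e^(−2ax²) dx = (2j−1)!!/(4a)^j · √(π/(2a)), odd powers → 0; here √(π/(2a)) = 0.69097. Differentiate with the product rule, d/dx e^(−ax²) = −2ax·e^(−ax²).
State is unnormalized: ∫|ψ|² dx = 0.052506, and ∫ψ*·(−ħ²/2m · ψ'') dx = 0.030416, so ⟨T⟩ = 0.030416 / 0.052506.
⟨T⟩ = 0.57929.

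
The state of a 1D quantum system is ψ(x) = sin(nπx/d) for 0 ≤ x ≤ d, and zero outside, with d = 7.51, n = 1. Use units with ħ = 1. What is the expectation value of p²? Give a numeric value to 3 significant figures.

p² ψ = −ħ² d²ψ/dx²; ⟨p²⟩ = −ħ² ∫ ψ*·ψ'' dx / ∫|ψ|² dx.
d/dx sin(nπx/d) = (nπ/d)·cos(nπx/d) and d²/dx² sin(nπx/d) = −(nπ/d)²·sin(nπx/d); on 0 ≤ x ≤ d, ∫sin²(nπx/d) dx = d/2 and ∫sin(nπx/d)·cos(nπx/d) dx = 0.
State is unnormalized: ∫|ψ|² dx = 3.7550, and ∫ψ*·(−ħ² ψ'') dx = 0.65710, so ⟨p²⟩ = 0.65710 / 3.7550.
⟨p²⟩ = 0.17499.

0.175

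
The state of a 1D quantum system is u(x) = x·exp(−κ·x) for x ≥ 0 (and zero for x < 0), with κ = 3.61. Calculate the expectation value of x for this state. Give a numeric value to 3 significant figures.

⟨x⟩ = ∫ x·|u|² dx / ∫|u|² dx (integrals over the domain).
Every integrand reduces to terms xʲ·e^(−2κx) on [0, ∞); use ∫₀^∞ xʲ·e^(−2κx) dx = j!/(2κ)^(j+1).
State is unnormalized: ∫|u|² dx = 0.0053140, and ∫u*·x·u dx = 0.0022080, so ⟨x⟩ = 0.0022080 / 0.0053140.
⟨x⟩ = 0.41551.

0.416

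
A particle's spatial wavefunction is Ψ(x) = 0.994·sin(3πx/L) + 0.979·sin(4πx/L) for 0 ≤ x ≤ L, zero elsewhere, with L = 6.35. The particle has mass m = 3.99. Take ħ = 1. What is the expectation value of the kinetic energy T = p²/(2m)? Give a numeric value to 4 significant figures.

T = −(ħ²/2m) d²/dx², so ⟨T⟩ = −(ħ²/2m) ∫ Ψ*·Ψ'' dx / ∫|Ψ|² dx; with m = 3.99.
d²/dx² sin(jπx/L) = −(jπ/L)²·sin(jπx/L); on 0 ≤ x ≤ L, ∫sin²(jπx/L) dx = L/2 and ∫sin(jπx/L)·sin(lπx/L) dx = 0 for j ≠ l, so only diagonal terms survive in ∫|Ψ|² and ∫Ψ·Ψ″; ∫Ψ·Ψ′ dx = [Ψ²/2] between the walls = 0.
State is unnormalized: ∫|Ψ|² dx = 6.1801, and ∫Ψ*·(−ħ²/2m · Ψ'') dx = 2.3594, so ⟨T⟩ = 2.3594 / 6.1801.
⟨T⟩ = 0.38177.

0.3818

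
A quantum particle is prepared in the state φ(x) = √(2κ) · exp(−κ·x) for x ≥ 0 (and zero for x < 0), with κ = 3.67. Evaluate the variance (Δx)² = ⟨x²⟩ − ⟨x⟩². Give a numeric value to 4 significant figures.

Compute ⟨x⟩ and ⟨x²⟩ separately, then (Δx)² = ⟨x²⟩ − ⟨x⟩².
Every integrand reduces to terms xʲ·e^(−2κx) on [0, ∞); use ∫₀^∞ xʲ·e^(−2κx) dx = j!/(2κ)^(j+1).
⟨x⟩ = 0.13624 and ⟨x²⟩ = 0.037123.
(Δx)² = 0.037123 − (0.13624)² = 0.018561.

0.01856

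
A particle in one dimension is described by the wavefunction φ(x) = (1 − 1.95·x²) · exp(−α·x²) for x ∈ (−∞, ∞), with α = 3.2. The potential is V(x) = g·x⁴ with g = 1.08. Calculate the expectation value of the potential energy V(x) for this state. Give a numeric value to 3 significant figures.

0.00747

⟨V⟩ = ∫ V(x)·|φ|² dx / ∫|φ|² dx.
Expand each integrand as polynomial × e^(−2αx²) and use ∫x^(2j)·e^(−2αx²) dx = (2j−1)!!/(4α)^j · √(π/(2α)), odd powers → 0; here √(π/(2α)) = 0.70062.
State is unnormalized: ∫|φ|² dx = 0.53593, and ∫φ*·V(x)·φ dx = 0.0040022, so ⟨V⟩ = 0.0040022 / 0.53593.
⟨V⟩ = 0.0074678.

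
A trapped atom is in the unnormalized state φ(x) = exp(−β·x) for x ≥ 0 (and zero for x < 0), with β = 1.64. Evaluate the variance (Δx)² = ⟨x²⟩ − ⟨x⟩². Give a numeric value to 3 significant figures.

Compute ⟨x⟩ and ⟨x²⟩ separately, then (Δx)² = ⟨x²⟩ − ⟨x⟩².
Every integrand reduces to terms xʲ·e^(−2βx) on [0, ∞); use ∫₀^∞ xʲ·e^(−2βx) dx = j!/(2β)^(j+1).
Normalization: ∫|φ|² dx = 0.30488.
⟨x⟩ = 0.30488 and ⟨x²⟩ = 0.18590.
(Δx)² = 0.18590 − (0.30488)² = 0.092951.

0.0930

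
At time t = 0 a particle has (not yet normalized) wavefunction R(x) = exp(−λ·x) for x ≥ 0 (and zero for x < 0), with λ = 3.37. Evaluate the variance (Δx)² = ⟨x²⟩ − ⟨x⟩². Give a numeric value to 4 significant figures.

0.02201

Compute ⟨x⟩ and ⟨x²⟩ separately, then (Δx)² = ⟨x²⟩ − ⟨x⟩².
Every integrand reduces to terms xʲ·e^(−2λx) on [0, ∞); use ∫₀^∞ xʲ·e^(−2λx) dx = j!/(2λ)^(j+1).
Normalization: ∫|R|² dx = 0.14837.
⟨x⟩ = 0.14837 and ⟨x²⟩ = 0.044026.
(Δx)² = 0.044026 − (0.14837)² = 0.022013.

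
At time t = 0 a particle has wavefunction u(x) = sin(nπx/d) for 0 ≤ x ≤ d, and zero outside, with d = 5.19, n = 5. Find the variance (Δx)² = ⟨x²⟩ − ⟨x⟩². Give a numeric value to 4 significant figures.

2.190

Compute ⟨x⟩ and ⟨x²⟩ separately, then (Δx)² = ⟨x²⟩ − ⟨x⟩².
With sin²θ = (1 − cos2θ)/2 on 0 ≤ x ≤ d: ∫sin²(nπx/d) dx = d/2, ∫x·sin²(nπx/d) dx = d²/4, ∫x²·sin²(nπx/d) dx = d³·(1/6 − 1/(4n²π²)); higher powers xᵏ the same way, integrating xᵏ·cos(2nπx/d) by parts.
Normalization: ∫|u|² dx = 2.5950.
⟨x⟩ = 2.5950 and ⟨x²⟩ = 8.9241.
(Δx)² = 8.9241 − (2.5950)² = 2.1901.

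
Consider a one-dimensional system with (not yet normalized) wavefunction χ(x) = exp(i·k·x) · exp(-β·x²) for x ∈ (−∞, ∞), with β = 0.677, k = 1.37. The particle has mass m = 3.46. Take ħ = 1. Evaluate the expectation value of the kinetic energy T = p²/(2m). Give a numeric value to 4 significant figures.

0.3691

T = −(ħ²/2m) d²/dx², so ⟨T⟩ = −(ħ²/2m) ∫ χ*·χ'' dx / ∫|χ|² dx; with m = 3.46.
Gaussian moments: ∫x^(2j)·e^(−2βx²) dx = (2j−1)!!/(4β)^j · √(π/(2β)), odd powers integrate to 0; here √(π/(2β)) = 1.5232. Derivatives: χ′ = (ik − 2βx)·χ, χ″ = ((ik − 2βx)² − 2β)·χ; the odd-in-x pieces drop out.
State is unnormalized: ∫|χ|² dx = 1.5232, and ∫χ*·(−ħ²/2m · χ'') dx = 0.56216, so ⟨T⟩ = 0.56216 / 1.5232.
⟨T⟩ = 0.36906.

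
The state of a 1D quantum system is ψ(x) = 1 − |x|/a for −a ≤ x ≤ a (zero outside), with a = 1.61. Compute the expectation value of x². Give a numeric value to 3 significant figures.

⟨x²⟩ = ∫ x²·|ψ|² dx / ∫|ψ|² dx (integrals over the domain).
ψ is even, so ∫ over [−a, a] = 2∫₀ᵃ with ψ = 1 − x/a there: ∫₀ᵃ (1 − x/a)² dx = a/3, ∫₀ᵃ x²(1 − x/a)² dx = a³/30, ∫₀ᵃ x⁴(1 − x/a)² dx = a⁵/105.
State is unnormalized: ∫|ψ|² dx = 1.0733, and ∫ψ*·x²·ψ dx = 0.27822, so ⟨x²⟩ = 0.27822 / 1.0733.
⟨x²⟩ = 0.25921.

0.259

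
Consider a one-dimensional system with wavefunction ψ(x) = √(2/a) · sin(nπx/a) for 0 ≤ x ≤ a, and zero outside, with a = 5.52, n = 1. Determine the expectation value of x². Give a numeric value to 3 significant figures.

⟨x²⟩ = ∫ x²·|ψ|² dx (integrals over the domain).
With sin²θ = (1 − cos2θ)/2 on 0 ≤ x ≤ a: ∫sin²(nπx/a) dx = a/2, ∫x·sin²(nπx/a) dx = a²/4, ∫x²·sin²(nπx/a) dx = a³·(1/6 − 1/(4n²π²)); higher powers xᵏ the same way, integrating xᵏ·cos(2nπx/a) by parts.
⟨x²⟩ = 8.6132.

8.61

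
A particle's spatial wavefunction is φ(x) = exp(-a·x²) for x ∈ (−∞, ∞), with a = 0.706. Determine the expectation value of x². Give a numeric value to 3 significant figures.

⟨x²⟩ = ∫ x²·|φ|² dx / ∫|φ|² dx (integrals over the domain).
Gaussian moments: ∫x^(2j)·e^(−2ax²) dx = (2j−1)!!/(4a)^j · √(π/(2a)), odd powers integrate to 0; here √(π/(2a)) = 1.4916.
State is unnormalized: ∫|φ|² dx = 1.4916, and ∫φ*·x²·φ dx = 0.52819, so ⟨x²⟩ = 0.52819 / 1.4916.
⟨x²⟩ = 0.35411.

0.354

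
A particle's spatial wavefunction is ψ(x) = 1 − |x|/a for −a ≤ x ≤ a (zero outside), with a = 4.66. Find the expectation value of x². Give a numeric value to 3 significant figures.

⟨x²⟩ = ∫ x²·|ψ|² dx / ∫|ψ|² dx (integrals over the domain).
ψ is even, so ∫ over [−a, a] = 2∫₀ᵃ with ψ = 1 − x/a there: ∫₀ᵃ (1 − x/a)² dx = a/3, ∫₀ᵃ x²(1 − x/a)² dx = a³/30, ∫₀ᵃ x⁴(1 − x/a)² dx = a⁵/105.
State is unnormalized: ∫|ψ|² dx = 3.1067, and ∫ψ*·x²·ψ dx = 6.7463, so ⟨x²⟩ = 6.7463 / 3.1067.
⟨x²⟩ = 2.1716.

2.17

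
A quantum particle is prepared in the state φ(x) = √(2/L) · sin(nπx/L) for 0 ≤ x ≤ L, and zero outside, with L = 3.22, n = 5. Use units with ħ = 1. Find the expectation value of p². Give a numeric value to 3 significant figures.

p² φ = −ħ² d²φ/dx²; ⟨p²⟩ = −ħ² ∫ φ*·φ'' dx.
d/dx sin(nπx/L) = (nπ/L)·cos(nπx/L) and d²/dx² sin(nπx/L) = −(nπ/L)²·sin(nπx/L); on 0 ≤ x ≤ L, ∫sin²(nπx/L) dx = L/2 and ∫sin(nπx/L)·cos(nπx/L) dx = 0.
⟨p²⟩ = 23.797.

23.8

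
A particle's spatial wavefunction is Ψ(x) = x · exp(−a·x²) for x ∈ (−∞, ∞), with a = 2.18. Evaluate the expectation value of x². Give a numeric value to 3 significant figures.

⟨x²⟩ = ∫ x²·|Ψ|² dx / ∫|Ψ|² dx (integrals over the domain).
Expand each integrand as polynomial × e^(−2ax²) and use ∫x^(2j)·e^(−2ax²) dx = (2j−1)!!/(4a)^j · √(π/(2a)), odd powers → 0; here √(π/(2a)) = 0.84885.
State is unnormalized: ∫|Ψ|² dx = 0.097345, and ∫Ψ*·x²·Ψ dx = 0.033490, so ⟨x²⟩ = 0.033490 / 0.097345.
⟨x²⟩ = 0.34404.

0.344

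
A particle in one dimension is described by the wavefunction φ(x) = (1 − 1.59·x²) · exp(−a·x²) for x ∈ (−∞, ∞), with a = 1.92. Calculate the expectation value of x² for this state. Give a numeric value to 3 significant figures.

⟨x²⟩ = ∫ x²·|φ|² dx / ∫|φ|² dx (integrals over the domain).
Expand each integrand as polynomial × e^(−2ax²) and use ∫x^(2j)·e^(−2ax²) dx = (2j−1)!!/(4a)^j · √(π/(2a)), odd powers → 0; here √(π/(2a)) = 0.90450.
State is unnormalized: ∫|φ|² dx = 0.64629, and ∫φ*·x²·φ dx = 0.047197, so ⟨x²⟩ = 0.047197 / 0.64629.
⟨x²⟩ = 0.073028.

0.0730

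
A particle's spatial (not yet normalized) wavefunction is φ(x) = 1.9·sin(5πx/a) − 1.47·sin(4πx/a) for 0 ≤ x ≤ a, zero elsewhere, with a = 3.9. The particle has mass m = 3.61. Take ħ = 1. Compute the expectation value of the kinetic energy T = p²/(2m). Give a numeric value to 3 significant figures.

T = −(ħ²/2m) d²/dx², so ⟨T⟩ = −(ħ²/2m) ∫ φ*·φ'' dx / ∫|φ|² dx; with m = 3.61.
d²/dx² sin(jπx/a) = −(jπ/a)²·sin(jπx/a); on 0 ≤ x ≤ a, ∫sin²(jπx/a) dx = a/2 and ∫sin(jπx/a)·sin(lπx/a) dx = 0 for j ≠ l, so only diagonal terms survive in ∫|φ|² and ∫φ·φ″; ∫φ·φ′ dx = [φ²/2] between the walls = 0.
State is unnormalized: ∫|φ|² dx = 11.253, and ∫φ*·(−ħ²/2m · φ'') dx = 21.876, so ⟨T⟩ = 21.876 / 11.253.
⟨T⟩ = 1.9440.

1.94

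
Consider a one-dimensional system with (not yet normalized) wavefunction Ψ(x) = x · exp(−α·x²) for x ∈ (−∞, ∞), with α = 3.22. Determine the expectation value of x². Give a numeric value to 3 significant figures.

0.233

⟨x²⟩ = ∫ x²·|Ψ|² dx / ∫|Ψ|² dx (integrals over the domain).
Expand each integrand as polynomial × e^(−2αx²) and use ∫x^(2j)·e^(−2αx²) dx = (2j−1)!!/(4α)^j · √(π/(2α)), odd powers → 0; here √(π/(2α)) = 0.69844.
State is unnormalized: ∫|Ψ|² dx = 0.054227, and ∫Ψ*·x²·Ψ dx = 0.012631, so ⟨x²⟩ = 0.012631 / 0.054227.
⟨x²⟩ = 0.23292.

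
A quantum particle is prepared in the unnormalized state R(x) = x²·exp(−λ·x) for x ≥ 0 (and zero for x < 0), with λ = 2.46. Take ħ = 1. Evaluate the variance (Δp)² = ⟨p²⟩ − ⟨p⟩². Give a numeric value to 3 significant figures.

2.02

Compute ⟨p⟩ and ⟨p²⟩ separately; (Δp)² = ⟨p²⟩ − ⟨p⟩².
Differentiate x²·exp(−λ·x) with the product rule; every integrand then reduces to terms xʲ·e^(−2λx) on [0, ∞), with ∫₀^∞ xʲ·e^(−2λx) dx = j!/(2λ)^(j+1).
Normalization: ∫|R|² dx = 0.0083250.
⟨p⟩ = 0.0000 and ⟨p²⟩ = 2.0172.
(Δp)² = 2.0172 − (0.0000)² = 2.0172.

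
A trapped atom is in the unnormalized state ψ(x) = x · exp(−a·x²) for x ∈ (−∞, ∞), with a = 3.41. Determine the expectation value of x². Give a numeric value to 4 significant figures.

0.2199

⟨x²⟩ = ∫ x²·|ψ|² dx / ∫|ψ|² dx (integrals over the domain).
Expand each integrand as polynomial × e^(−2ax²) and use ∫x^(2j)·e^(−2ax²) dx = (2j−1)!!/(4a)^j · √(π/(2a)), odd powers → 0; here √(π/(2a)) = 0.67871.
State is unnormalized: ∫|ψ|² dx = 0.049759, and ∫ψ*·x²·ψ dx = 0.010944, so ⟨x²⟩ = 0.010944 / 0.049759.
⟨x²⟩ = 0.21994.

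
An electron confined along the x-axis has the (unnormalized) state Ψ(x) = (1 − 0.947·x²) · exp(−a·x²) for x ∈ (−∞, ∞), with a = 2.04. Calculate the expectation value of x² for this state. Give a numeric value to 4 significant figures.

⟨x²⟩ = ∫ x²·|Ψ|² dx / ∫|Ψ|² dx (integrals over the domain).
Expand each integrand as polynomial × e^(−2ax²) and use ∫x^(2j)·e^(−2ax²) dx = (2j−1)!!/(4a)^j · √(π/(2a)), odd powers → 0; here √(π/(2a)) = 0.87750.
State is unnormalized: ∫|Ψ|² dx = 0.70928, and ∫Ψ*·x²·Ψ dx = 0.054382, so ⟨x²⟩ = 0.054382 / 0.70928.
⟨x²⟩ = 0.076672.

0.07667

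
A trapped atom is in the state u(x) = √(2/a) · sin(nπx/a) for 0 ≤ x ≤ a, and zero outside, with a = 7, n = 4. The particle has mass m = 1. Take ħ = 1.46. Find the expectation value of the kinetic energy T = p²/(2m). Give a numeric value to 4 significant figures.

T = −(ħ²/2m) d²/dx², so ⟨T⟩ = −(ħ²/2m) ∫ u*·u'' dx; with m = 1.
d/dx sin(nπx/a) = (nπ/a)·cos(nπx/a) and d²/dx² sin(nπx/a) = −(nπ/a)²·sin(nπx/a); on 0 ≤ x ≤ a, ∫sin²(nπx/a) dx = a/2 and ∫sin(nπx/a)·cos(nπx/a) dx = 0.
⟨T⟩ = 3.4348.

3.435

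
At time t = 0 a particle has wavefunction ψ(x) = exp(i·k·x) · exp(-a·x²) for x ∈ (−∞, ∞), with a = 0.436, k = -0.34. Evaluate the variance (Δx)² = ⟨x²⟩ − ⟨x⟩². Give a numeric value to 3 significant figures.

0.573

Compute ⟨x⟩ and ⟨x²⟩ separately, then (Δx)² = ⟨x²⟩ − ⟨x⟩².
Gaussian moments: ∫x^(2j)·e^(−2ax²) dx = (2j−1)!!/(4a)^j · √(π/(2a)), odd powers integrate to 0; here √(π/(2a)) = 1.8981.
Normalization: ∫|ψ|² dx = 1.8981.
⟨x⟩ = 0.0000 and ⟨x²⟩ = 0.57339.
(Δx)² = 0.57339 − (0.0000)² = 0.57339.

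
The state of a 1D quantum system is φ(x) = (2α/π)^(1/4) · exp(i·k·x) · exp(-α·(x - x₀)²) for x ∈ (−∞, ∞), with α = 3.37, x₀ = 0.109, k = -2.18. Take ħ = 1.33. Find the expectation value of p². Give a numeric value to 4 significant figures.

p² φ = −ħ² d²φ/dx²; ⟨p²⟩ = −ħ² ∫ φ*·φ'' dx.
Gaussian moments (u = x − x₀): ∫u^(2j)·e^(−2αu²) du = (2j−1)!!/(4α)^j · √(π/(2α)), odd powers integrate to 0; here √(π/(2α)) = 0.68272. Derivatives: φ′ = (ik − 2αu)·φ, φ″ = ((ik − 2αu)² − 2α)·φ; the odd-in-u pieces drop out.
⟨p²⟩ = 14.368.

14.37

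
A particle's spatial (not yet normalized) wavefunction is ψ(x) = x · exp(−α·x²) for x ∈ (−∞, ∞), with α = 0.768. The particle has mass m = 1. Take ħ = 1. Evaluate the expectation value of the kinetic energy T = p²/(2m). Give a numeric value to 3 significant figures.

T = −(ħ²/2m) d²/dx², so ⟨T⟩ = −(ħ²/2m) ∫ ψ*·ψ'' dx / ∫|ψ|² dx; with m = 1.
Expand each integrand as polynomial × e^(−2αx²) and use ∫x^(2j)·e^(−2αx²) dx = (2j−1)!!/(4α)^j · √(π/(2α)), odd powers → 0; here √(π/(2α)) = 1.4301. Differentiate with the product rule, d/dx e^(−αx²) = −2αx·e^(−αx²).
State is unnormalized: ∫|ψ|² dx = 0.46554, and ∫ψ*·(−ħ²/2m · ψ'') dx = 0.53630, so ⟨T⟩ = 0.53630 / 0.46554.
⟨T⟩ = 1.1520.

1.15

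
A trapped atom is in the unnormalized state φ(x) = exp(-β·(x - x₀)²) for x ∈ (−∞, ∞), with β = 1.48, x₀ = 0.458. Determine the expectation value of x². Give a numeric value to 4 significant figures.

0.3787

⟨x²⟩ = ∫ x²·|φ|² dx / ∫|φ|² dx (integrals over the domain).
Gaussian moments (u = x − x₀): ∫u^(2j)·e^(−2βu²) du = (2j−1)!!/(4β)^j · √(π/(2β)), odd powers integrate to 0; here √(π/(2β)) = 1.0302.
State is unnormalized: ∫|φ|² dx = 1.0302, and ∫φ*·x²·φ dx = 0.39013, so ⟨x²⟩ = 0.39013 / 1.0302.
⟨x²⟩ = 0.37868.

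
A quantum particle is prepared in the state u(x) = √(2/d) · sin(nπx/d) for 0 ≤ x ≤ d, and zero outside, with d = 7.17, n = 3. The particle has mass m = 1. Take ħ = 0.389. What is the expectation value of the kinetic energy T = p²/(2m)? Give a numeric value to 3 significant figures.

T = −(ħ²/2m) d²/dx², so ⟨T⟩ = −(ħ²/2m) ∫ u*·u'' dx; with m = 1.
d/dx sin(nπx/d) = (nπ/d)·cos(nπx/d) and d²/dx² sin(nπx/d) = −(nπ/d)²·sin(nπx/d); on 0 ≤ x ≤ d, ∫sin²(nπx/d) dx = d/2 and ∫sin(nπx/d)·cos(nπx/d) dx = 0.
⟨T⟩ = 0.13073.

0.131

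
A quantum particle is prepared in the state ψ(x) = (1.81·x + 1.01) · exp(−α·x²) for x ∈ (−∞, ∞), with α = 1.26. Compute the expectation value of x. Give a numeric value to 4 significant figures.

⟨x⟩ = ∫ x·|ψ|² dx / ∫|ψ|² dx (integrals over the domain).
Expand each integrand as polynomial × e^(−2αx²) and use ∫x^(2j)·e^(−2αx²) dx = (2j−1)!!/(4α)^j · √(π/(2α)), odd powers → 0; here √(π/(2α)) = 1.1165.
State is unnormalized: ∫|ψ|² dx = 1.8648, and ∫ψ*·x·ψ dx = 0.80998, so ⟨x⟩ = 0.80998 / 1.8648.
⟨x⟩ = 0.43436.

0.4344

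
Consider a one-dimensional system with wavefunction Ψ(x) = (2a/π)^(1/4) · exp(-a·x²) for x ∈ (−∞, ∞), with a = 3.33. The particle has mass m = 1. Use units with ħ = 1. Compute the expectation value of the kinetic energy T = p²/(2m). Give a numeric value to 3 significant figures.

T = −(ħ²/2m) d²/dx², so ⟨T⟩ = −(ħ²/2m) ∫ Ψ*·Ψ'' dx; with m = 1.
Gaussian moments: ∫x^(2j)·e^(−2ax²) dx = (2j−1)!!/(4a)^j · √(π/(2a)), odd powers integrate to 0; here √(π/(2a)) = 0.68681. Derivatives: d/dx e^(−ax²) = −2ax·e^(−ax²), d²/dx² e^(−ax²) = (4a²x² − 2a)·e^(−ax²).
⟨T⟩ = 1.6650.

1.67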